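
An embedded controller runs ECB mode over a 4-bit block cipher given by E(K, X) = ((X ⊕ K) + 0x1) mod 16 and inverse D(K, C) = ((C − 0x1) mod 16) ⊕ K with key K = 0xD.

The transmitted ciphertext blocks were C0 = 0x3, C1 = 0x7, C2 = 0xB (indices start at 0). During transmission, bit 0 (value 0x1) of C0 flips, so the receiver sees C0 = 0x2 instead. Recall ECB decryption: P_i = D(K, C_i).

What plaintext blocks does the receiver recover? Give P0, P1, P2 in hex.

Only C0 changed, to 0x2. In ECB, a change in C_i affects only P_i. Decrypting the received ciphertext:
P0: D(K, 0x2) = 0xC.
P1: D(K, 0x7) = 0xB.
P2: D(K, 0xB) = 0x7.
Blocks that differ from the original plaintext: P0.

P0 = 0xC, P1 = 0xB, P2 = 0x7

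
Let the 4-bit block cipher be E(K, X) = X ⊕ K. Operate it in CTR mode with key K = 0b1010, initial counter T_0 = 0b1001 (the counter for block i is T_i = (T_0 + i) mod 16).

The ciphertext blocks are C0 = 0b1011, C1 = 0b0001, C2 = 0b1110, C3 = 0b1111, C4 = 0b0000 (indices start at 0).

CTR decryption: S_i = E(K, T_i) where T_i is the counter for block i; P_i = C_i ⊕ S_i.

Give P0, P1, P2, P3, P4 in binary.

P0: T = 0b1001, S = E(K, T) = 0b0011; 0b1011 ⊕ 0b0011 = 0b1000.
P1: T = 0b1010, S = E(K, T) = 0b0000; 0b0001 ⊕ 0b0000 = 0b0001.
P2: T = 0b1011, S = E(K, T) = 0b0001; 0b1110 ⊕ 0b0001 = 0b1111.
P3: T = 0b1100, S = E(K, T) = 0b0110; 0b1111 ⊕ 0b0110 = 0b1001.
P4: T = 0b1101, S = E(K, T) = 0b0111; 0b0000 ⊕ 0b0111 = 0b0111.

P0 = 0b1000, P1 = 0b0001, P2 = 0b1111, P3 = 0b1001, P4 = 0b0111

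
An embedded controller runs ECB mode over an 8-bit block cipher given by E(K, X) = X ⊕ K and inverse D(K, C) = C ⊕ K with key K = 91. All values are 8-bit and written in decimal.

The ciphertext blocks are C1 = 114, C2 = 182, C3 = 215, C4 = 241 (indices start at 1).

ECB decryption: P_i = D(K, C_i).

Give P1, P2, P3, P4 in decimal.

P1 = 41, P2 = 237, P3 = 140, P4 = 170

P1: D(K, 114) = 41.
P2: D(K, 182) = 237.
P3: D(K, 215) = 140.
P4: D(K, 241) = 170.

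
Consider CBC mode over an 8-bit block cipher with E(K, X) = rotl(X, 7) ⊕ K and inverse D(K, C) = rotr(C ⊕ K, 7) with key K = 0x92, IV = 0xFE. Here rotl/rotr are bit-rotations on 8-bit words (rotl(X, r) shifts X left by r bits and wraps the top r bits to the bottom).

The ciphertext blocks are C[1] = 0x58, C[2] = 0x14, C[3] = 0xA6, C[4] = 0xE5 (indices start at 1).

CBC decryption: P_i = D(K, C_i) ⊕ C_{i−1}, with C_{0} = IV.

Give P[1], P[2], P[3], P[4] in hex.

P[1]: D(K, 0x58) = 0x95; 0x95 ⊕ 0xFE = 0x6B.
P[2]: D(K, 0x14) = 0x0D; 0x0D ⊕ 0x58 = 0x55.
P[3]: D(K, 0xA6) = 0x68; 0x68 ⊕ 0x14 = 0x7C.
P[4]: D(K, 0xE5) = 0xEE; 0xEE ⊕ 0xA6 = 0x48.

P[1] = 0x6B, P[2] = 0x55, P[3] = 0x7C, P[4] = 0x48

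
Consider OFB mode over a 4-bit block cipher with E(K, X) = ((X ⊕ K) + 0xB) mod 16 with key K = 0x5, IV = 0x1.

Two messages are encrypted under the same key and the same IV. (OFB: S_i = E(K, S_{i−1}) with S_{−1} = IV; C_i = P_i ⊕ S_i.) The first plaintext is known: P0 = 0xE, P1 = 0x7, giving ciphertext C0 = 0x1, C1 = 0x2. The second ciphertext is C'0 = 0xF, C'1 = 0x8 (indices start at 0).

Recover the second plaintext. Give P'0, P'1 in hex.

P'0 = 0x0, P'1 = 0xD

In OFB with a reused IV, both messages share the same keystream S_i, so C_i ⊕ C'_i = P_i ⊕ P'_i and thus P'_i = P_i ⊕ C_i ⊕ C'_i.
P'0: 0xE ⊕ 0x1 ⊕ 0xF = 0x0.
P'1: 0x7 ⊕ 0x2 ⊕ 0x8 = 0xD.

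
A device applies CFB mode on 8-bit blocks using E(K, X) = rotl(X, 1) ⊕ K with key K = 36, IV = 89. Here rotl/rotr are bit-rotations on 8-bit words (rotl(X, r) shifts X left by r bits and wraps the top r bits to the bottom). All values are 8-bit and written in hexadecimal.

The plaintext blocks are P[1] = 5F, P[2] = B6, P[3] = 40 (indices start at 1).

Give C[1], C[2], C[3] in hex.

C[1] = 7A, C[2] = 74, C[3] = 9E

CFB encryption: C_i = P_i ⊕ E(K, C_{i−1}), with C_{0} = IV.
C[1]: E(K, 89) = 25; 5F ⊕ 25 = 7A.
C[2]: E(K, 7A) = C2; B6 ⊕ C2 = 74.
C[3]: E(K, 74) = DE; 40 ⊕ DE = 9E.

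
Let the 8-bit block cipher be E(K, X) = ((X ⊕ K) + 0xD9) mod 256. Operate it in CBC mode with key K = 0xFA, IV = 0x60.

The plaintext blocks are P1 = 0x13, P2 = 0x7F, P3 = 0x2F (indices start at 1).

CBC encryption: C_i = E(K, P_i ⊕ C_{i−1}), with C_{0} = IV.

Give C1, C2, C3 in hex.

C1 = 0x62, C2 = 0xC0, C3 = 0xEE

C1: P1 ⊕ 0x60 = 0x73; E(K, 0x73) = 0x62.
C2: P2 ⊕ 0x62 = 0x1D; E(K, 0x1D) = 0xC0.
C3: P3 ⊕ 0xC0 = 0xEF; E(K, 0xEF) = 0xEE.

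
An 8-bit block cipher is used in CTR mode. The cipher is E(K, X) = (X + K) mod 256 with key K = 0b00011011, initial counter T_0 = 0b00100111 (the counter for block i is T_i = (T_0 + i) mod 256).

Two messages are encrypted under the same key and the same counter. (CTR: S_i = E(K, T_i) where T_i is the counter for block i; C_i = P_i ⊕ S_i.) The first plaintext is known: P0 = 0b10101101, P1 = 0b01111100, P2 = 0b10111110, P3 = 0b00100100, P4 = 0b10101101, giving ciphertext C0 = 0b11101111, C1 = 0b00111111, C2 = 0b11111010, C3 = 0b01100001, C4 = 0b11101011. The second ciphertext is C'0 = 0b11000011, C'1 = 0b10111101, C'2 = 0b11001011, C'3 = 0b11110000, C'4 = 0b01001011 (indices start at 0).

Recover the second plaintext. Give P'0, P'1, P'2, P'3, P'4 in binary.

P'0 = 0b10000001, P'1 = 0b11111110, P'2 = 0b10001111, P'3 = 0b10110101, P'4 = 0b00001101

In CTR with a reused counter, both messages share the same keystream S_i, so C_i ⊕ C'_i = P_i ⊕ P'_i and thus P'_i = P_i ⊕ C_i ⊕ C'_i.
P'0: 0b10101101 ⊕ 0b11101111 ⊕ 0b11000011 = 0b10000001.
P'1: 0b01111100 ⊕ 0b00111111 ⊕ 0b10111101 = 0b11111110.
P'2: 0b10111110 ⊕ 0b11111010 ⊕ 0b11001011 = 0b10001111.
P'3: 0b00100100 ⊕ 0b01100001 ⊕ 0b11110000 = 0b10110101.
P'4: 0b10101101 ⊕ 0b11101011 ⊕ 0b01001011 = 0b00001101.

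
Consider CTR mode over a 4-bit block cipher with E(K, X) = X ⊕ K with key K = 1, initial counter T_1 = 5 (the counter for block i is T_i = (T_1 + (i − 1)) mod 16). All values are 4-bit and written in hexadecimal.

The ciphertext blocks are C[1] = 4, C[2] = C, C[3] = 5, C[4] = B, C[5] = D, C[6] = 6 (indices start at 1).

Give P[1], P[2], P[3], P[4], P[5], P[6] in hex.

P[1] = 0, P[2] = B, P[3] = 3, P[4] = 2, P[5] = 5, P[6] = D

CTR decryption: S_i = E(K, T_i) where T_i is the counter for block i; P_i = C_i ⊕ S_i.
P[1]: T = 5, S = E(K, T) = 4; 4 ⊕ 4 = 0.
P[2]: T = 6, S = E(K, T) = 7; C ⊕ 7 = B.
P[3]: T = 7, S = E(K, T) = 6; 5 ⊕ 6 = 3.
P[4]: T = 8, S = E(K, T) = 9; B ⊕ 9 = 2.
P[5]: T = 9, S = E(K, T) = 8; D ⊕ 8 = 5.
P[6]: T = A, S = E(K, T) = B; 6 ⊕ B = D.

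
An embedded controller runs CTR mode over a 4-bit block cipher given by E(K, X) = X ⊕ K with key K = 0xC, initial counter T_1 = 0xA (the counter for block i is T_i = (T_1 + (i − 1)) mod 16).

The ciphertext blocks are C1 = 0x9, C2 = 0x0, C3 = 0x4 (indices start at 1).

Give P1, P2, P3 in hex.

CTR decryption: S_i = E(K, T_i) where T_i is the counter for block i; P_i = C_i ⊕ S_i.
P1: T = 0xA, S = E(K, T) = 0x6; 0x9 ⊕ 0x6 = 0xF.
P2: T = 0xB, S = E(K, T) = 0x7; 0x0 ⊕ 0x7 = 0x7.
P3: T = 0xC, S = E(K, T) = 0x0; 0x4 ⊕ 0x0 = 0x4.

P1 = 0xF, P2 = 0x7, P3 = 0x4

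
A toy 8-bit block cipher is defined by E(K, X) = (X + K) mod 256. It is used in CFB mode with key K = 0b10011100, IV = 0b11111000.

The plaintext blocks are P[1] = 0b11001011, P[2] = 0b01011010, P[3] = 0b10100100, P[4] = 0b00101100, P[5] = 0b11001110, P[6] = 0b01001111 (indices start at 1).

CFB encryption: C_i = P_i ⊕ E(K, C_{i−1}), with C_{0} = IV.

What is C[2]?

C[2] = 0b10100001

C[1]: E(K, 0b11111000) = 0b10010100; 0b11001011 ⊕ 0b10010100 = 0b01011111.
C[2]: E(K, 0b01011111) = 0b11111011; 0b01011010 ⊕ 0b11111011 = 0b10100001.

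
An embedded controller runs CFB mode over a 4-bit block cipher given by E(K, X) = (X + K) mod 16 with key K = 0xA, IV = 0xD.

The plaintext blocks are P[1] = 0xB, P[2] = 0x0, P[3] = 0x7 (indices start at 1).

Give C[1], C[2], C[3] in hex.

CFB encryption: C_i = P_i ⊕ E(K, C_{i−1}), with C_{0} = IV.
C[1]: E(K, 0xD) = 0x7; 0xB ⊕ 0x7 = 0xC.
C[2]: E(K, 0xC) = 0x6; 0x0 ⊕ 0x6 = 0x6.
C[3]: E(K, 0x6) = 0x0; 0x7 ⊕ 0x0 = 0x7.

C[1] = 0xC, C[2] = 0x6, C[3] = 0x7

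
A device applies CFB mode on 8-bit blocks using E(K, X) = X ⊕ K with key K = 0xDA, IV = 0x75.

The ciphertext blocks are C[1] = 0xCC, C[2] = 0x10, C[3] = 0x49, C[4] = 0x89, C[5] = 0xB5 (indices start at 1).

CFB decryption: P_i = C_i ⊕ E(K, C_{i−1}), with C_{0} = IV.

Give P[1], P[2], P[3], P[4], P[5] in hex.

P[1]: E(K, 0x75) = 0xAF; 0xCC ⊕ 0xAF = 0x63.
P[2]: E(K, 0xCC) = 0x16; 0x10 ⊕ 0x16 = 0x06.
P[3]: E(K, 0x10) = 0xCA; 0x49 ⊕ 0xCA = 0x83.
P[4]: E(K, 0x49) = 0x93; 0x89 ⊕ 0x93 = 0x1A.
P[5]: E(K, 0x89) = 0x53; 0xB5 ⊕ 0x53 = 0xE6.

P[1] = 0x63, P[2] = 0x06, P[3] = 0x83, P[4] = 0x1A, P[5] = 0xE6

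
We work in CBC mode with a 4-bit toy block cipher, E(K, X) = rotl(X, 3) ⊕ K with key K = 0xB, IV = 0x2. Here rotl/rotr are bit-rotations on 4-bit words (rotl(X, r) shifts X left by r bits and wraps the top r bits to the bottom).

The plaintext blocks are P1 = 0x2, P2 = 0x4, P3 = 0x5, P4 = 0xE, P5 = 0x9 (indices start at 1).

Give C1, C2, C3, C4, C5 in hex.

CBC encryption: C_i = E(K, P_i ⊕ C_{i−1}), with C_{0} = IV.
C1: P1 ⊕ 0x2 = 0x0; E(K, 0x0) = 0xB.
C2: P2 ⊕ 0xB = 0xF; E(K, 0xF) = 0x4.
C3: P3 ⊕ 0x4 = 0x1; E(K, 0x1) = 0x3.
C4: P4 ⊕ 0x3 = 0xD; E(K, 0xD) = 0x5.
C5: P5 ⊕ 0x5 = 0xC; E(K, 0xC) = 0xD.

C1 = 0xB, C2 = 0x4, C3 = 0x3, C4 = 0x5, C5 = 0xD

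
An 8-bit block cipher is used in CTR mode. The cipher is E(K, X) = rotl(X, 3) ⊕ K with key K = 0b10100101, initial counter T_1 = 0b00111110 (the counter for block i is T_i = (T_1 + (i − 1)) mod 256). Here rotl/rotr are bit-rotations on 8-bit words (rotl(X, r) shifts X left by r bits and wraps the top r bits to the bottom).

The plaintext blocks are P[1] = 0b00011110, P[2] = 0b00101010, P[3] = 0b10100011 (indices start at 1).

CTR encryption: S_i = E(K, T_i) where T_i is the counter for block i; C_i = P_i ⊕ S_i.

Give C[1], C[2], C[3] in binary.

C[1] = 0b01001010, C[2] = 0b01110110, C[3] = 0b00000100

C[1]: T = 0b00111110, S = E(K, T) = 0b01010100; 0b00011110 ⊕ 0b01010100 = 0b01001010.
C[2]: T = 0b00111111, S = E(K, T) = 0b01011100; 0b00101010 ⊕ 0b01011100 = 0b01110110.
C[3]: T = 0b01000000, S = E(K, T) = 0b10100111; 0b10100011 ⊕ 0b10100111 = 0b00000100.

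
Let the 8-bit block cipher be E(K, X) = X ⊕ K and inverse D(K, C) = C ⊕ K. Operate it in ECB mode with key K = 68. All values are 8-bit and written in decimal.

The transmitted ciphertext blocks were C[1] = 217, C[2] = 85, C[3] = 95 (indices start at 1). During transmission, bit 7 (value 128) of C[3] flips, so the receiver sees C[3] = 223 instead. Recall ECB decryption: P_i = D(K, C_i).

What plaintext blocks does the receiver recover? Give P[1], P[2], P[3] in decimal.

P[1] = 157, P[2] = 17, P[3] = 155

Only C[3] changed, to 223. In ECB, a change in C_i affects only P_i. Decrypting the received ciphertext:
P[1]: D(K, 217) = 157.
P[2]: D(K, 85) = 17.
P[3]: D(K, 223) = 155.
Blocks that differ from the original plaintext: P[3].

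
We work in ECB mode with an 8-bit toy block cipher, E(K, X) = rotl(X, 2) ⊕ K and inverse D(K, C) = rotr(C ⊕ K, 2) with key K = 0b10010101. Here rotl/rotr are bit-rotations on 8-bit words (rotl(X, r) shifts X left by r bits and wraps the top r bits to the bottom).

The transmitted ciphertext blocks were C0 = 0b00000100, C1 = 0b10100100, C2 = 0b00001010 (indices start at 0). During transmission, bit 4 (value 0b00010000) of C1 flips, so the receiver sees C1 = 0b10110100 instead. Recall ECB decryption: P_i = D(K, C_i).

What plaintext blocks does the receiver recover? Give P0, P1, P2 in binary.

P0 = 0b01100100, P1 = 0b01001000, P2 = 0b11100111

Only C1 changed, to 0b10110100. In ECB, a change in C_i affects only P_i. Decrypting the received ciphertext:
P0: D(K, 0b00000100) = 0b01100100.
P1: D(K, 0b10110100) = 0b01001000.
P2: D(K, 0b00001010) = 0b11100111.
Blocks that differ from the original plaintext: P1.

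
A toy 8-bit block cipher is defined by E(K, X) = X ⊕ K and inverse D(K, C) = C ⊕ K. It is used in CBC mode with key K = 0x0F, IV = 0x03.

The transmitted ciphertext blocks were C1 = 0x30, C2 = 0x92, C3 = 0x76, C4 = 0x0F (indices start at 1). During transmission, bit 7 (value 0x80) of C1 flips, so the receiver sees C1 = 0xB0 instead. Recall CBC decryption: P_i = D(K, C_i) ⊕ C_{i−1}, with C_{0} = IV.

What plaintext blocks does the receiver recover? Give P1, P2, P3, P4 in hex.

Only C1 changed, to 0xB0. In CBC, a change in C_i garbles P_i and flips the same bit in P_{i+1}. Decrypting the received ciphertext:
P1: D(K, 0xB0) = 0xBF; 0xBF ⊕ 0x03 = 0xBC.
P2: D(K, 0x92) = 0x9D; 0x9D ⊕ 0xB0 = 0x2D.
P3: D(K, 0x76) = 0x79; 0x79 ⊕ 0x92 = 0xEB.
P4: D(K, 0x0F) = 0x00; 0x00 ⊕ 0x76 = 0x76.
Blocks that differ from the original plaintext: P1, P2.

P1 = 0xBC, P2 = 0x2D, P3 = 0xEB, P4 = 0x76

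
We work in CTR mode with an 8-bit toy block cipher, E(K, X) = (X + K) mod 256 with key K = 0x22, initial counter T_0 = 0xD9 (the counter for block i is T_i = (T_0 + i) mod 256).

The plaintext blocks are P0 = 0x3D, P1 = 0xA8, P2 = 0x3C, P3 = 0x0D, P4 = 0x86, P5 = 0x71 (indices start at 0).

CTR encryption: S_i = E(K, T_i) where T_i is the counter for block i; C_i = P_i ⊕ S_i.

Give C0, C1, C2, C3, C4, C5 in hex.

C0 = 0xC6, C1 = 0x54, C2 = 0xC1, C3 = 0xF3, C4 = 0x79, C5 = 0x71

C0: T = 0xD9, S = E(K, T) = 0xFB; 0x3D ⊕ 0xFB = 0xC6.
C1: T = 0xDA, S = E(K, T) = 0xFC; 0xA8 ⊕ 0xFC = 0x54.
C2: T = 0xDB, S = E(K, T) = 0xFD; 0x3C ⊕ 0xFD = 0xC1.
C3: T = 0xDC, S = E(K, T) = 0xFE; 0x0D ⊕ 0xFE = 0xF3.
C4: T = 0xDD, S = E(K, T) = 0xFF; 0x86 ⊕ 0xFF = 0x79.
C5: T = 0xDE, S = E(K, T) = 0x00; 0x71 ⊕ 0x00 = 0x71.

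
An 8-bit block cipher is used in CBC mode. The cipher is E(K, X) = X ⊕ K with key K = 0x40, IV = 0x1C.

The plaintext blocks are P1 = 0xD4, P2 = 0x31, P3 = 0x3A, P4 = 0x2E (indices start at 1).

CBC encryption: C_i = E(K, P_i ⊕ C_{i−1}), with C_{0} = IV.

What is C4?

C4 = 0xED

C1: P1 ⊕ 0x1C = 0xC8; E(K, 0xC8) = 0x88.
C2: P2 ⊕ 0x88 = 0xB9; E(K, 0xB9) = 0xF9.
C3: P3 ⊕ 0xF9 = 0xC3; E(K, 0xC3) = 0x83.
C4: P4 ⊕ 0x83 = 0xAD; E(K, 0xAD) = 0xED.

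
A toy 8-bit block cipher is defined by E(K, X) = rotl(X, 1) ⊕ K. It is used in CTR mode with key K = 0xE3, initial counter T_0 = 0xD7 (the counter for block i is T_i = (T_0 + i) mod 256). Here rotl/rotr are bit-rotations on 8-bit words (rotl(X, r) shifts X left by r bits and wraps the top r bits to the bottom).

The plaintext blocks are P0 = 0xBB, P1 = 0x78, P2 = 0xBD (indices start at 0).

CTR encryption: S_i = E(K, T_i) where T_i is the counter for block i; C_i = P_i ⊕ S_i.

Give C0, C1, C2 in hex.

C0: T = 0xD7, S = E(K, T) = 0x4C; 0xBB ⊕ 0x4C = 0xF7.
C1: T = 0xD8, S = E(K, T) = 0x52; 0x78 ⊕ 0x52 = 0x2A.
C2: T = 0xD9, S = E(K, T) = 0x50; 0xBD ⊕ 0x50 = 0xED.

C0 = 0xF7, C1 = 0x2A, C2 = 0xED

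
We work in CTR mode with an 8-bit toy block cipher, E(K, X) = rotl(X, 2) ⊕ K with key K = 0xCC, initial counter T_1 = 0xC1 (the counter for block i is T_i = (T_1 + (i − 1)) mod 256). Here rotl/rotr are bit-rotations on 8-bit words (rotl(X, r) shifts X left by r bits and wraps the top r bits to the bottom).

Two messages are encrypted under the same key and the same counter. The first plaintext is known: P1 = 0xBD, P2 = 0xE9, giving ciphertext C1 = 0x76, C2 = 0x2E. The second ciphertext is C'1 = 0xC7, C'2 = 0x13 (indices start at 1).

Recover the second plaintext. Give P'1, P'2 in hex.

In CTR with a reused counter, both messages share the same keystream S_i, so C_i ⊕ C'_i = P_i ⊕ P'_i and thus P'_i = P_i ⊕ C_i ⊕ C'_i.
P'1: 0xBD ⊕ 0x76 ⊕ 0xC7 = 0x0C.
P'2: 0xE9 ⊕ 0x2E ⊕ 0x13 = 0xD4.

P'1 = 0x0C, P'2 = 0xD4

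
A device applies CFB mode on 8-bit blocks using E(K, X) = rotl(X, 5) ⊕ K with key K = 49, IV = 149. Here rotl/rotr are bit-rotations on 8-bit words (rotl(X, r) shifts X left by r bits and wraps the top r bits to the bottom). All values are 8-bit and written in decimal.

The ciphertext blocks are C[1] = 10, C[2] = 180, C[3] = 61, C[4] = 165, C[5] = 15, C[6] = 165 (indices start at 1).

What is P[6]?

CFB decryption: P_i = C_i ⊕ E(K, C_{i−1}), with C_{0} = IV.
P[6]: E(K, 15) = 208; 165 ⊕ 208 = 117.

P[6] = 117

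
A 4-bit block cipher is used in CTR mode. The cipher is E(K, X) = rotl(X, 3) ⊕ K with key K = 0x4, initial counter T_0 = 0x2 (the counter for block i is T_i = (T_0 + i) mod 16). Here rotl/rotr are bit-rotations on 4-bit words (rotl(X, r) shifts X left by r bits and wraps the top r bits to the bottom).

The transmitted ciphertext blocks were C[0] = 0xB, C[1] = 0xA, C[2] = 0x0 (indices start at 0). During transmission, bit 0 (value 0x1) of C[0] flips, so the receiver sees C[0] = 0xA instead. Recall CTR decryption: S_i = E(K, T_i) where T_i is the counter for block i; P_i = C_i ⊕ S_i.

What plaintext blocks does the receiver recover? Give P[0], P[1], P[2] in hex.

Only C[0] changed, to 0xA. In CTR, a change in C_i flips the same bit in P_i only; the keystream is unaffected. Decrypting the received ciphertext:
P[0]: T = 0x2, S = E(K, T) = 0x5; 0xA ⊕ 0x5 = 0xF.
P[1]: T = 0x3, S = E(K, T) = 0xD; 0xA ⊕ 0xD = 0x7.
P[2]: T = 0x4, S = E(K, T) = 0x6; 0x0 ⊕ 0x6 = 0x6.
Blocks that differ from the original plaintext: P[0].

P[0] = 0xF, P[1] = 0x7, P[2] = 0x6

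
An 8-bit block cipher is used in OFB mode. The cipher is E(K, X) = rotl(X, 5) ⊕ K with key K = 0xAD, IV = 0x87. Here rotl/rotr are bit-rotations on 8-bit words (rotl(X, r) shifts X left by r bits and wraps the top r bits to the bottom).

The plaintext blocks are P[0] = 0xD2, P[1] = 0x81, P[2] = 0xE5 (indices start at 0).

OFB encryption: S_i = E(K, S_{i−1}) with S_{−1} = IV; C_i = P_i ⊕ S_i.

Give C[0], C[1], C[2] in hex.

C[0]: S = E(K, 0x87) = 0x5D; 0xD2 ⊕ 0x5D = 0x8F.
C[1]: S = E(K, 0x5D) = 0x06; 0x81 ⊕ 0x06 = 0x87.
C[2]: S = E(K, 0x06) = 0x6D; 0xE5 ⊕ 0x6D = 0x88.

C[0] = 0x8F, C[1] = 0x87, C[2] = 0x88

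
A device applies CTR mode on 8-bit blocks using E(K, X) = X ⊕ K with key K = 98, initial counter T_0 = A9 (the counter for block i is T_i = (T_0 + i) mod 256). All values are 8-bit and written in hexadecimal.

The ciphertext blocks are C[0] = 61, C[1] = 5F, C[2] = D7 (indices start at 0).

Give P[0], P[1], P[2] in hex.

CTR decryption: S_i = E(K, T_i) where T_i is the counter for block i; P_i = C_i ⊕ S_i.
P[0]: T = A9, S = E(K, T) = 31; 61 ⊕ 31 = 50.
P[1]: T = AA, S = E(K, T) = 32; 5F ⊕ 32 = 6D.
P[2]: T = AB, S = E(K, T) = 33; D7 ⊕ 33 = E4.

P[0] = 50, P[1] = 6D, P[2] = E4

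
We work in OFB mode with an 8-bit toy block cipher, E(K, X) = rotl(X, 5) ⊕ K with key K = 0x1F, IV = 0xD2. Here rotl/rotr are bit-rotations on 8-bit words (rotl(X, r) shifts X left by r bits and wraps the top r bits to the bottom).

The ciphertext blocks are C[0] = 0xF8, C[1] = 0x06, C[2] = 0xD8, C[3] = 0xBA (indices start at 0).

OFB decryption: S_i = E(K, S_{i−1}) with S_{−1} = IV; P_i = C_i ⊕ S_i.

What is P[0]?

P[0] = 0xBD

P[0]: S = E(K, 0xD2) = 0x45; 0xF8 ⊕ 0x45 = 0xBD.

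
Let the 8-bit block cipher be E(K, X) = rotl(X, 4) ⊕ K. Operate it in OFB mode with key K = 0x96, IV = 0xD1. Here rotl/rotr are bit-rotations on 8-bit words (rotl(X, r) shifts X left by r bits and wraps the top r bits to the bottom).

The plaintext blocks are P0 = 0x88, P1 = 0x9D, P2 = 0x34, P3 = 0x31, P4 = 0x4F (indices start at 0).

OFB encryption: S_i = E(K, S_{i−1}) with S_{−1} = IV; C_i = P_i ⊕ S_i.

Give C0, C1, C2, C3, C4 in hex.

C0: S = E(K, 0xD1) = 0x8B; 0x88 ⊕ 0x8B = 0x03.
C1: S = E(K, 0x8B) = 0x2E; 0x9D ⊕ 0x2E = 0xB3.
C2: S = E(K, 0x2E) = 0x74; 0x34 ⊕ 0x74 = 0x40.
C3: S = E(K, 0x74) = 0xD1; 0x31 ⊕ 0xD1 = 0xE0.
C4: S = E(K, 0xD1) = 0x8B; 0x4F ⊕ 0x8B = 0xC4.

C0 = 0x03, C1 = 0xB3, C2 = 0x40, C3 = 0xE0, C4 = 0xC4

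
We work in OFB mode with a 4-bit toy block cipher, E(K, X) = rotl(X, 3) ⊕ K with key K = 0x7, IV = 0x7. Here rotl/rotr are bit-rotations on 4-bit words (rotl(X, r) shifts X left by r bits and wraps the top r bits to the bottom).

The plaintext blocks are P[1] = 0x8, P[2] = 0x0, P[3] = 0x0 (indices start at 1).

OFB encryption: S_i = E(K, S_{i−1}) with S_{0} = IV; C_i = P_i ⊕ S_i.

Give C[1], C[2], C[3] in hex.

C[1]: S = E(K, 0x7) = 0xC; 0x8 ⊕ 0xC = 0x4.
C[2]: S = E(K, 0xC) = 0x1; 0x0 ⊕ 0x1 = 0x1.
C[3]: S = E(K, 0x1) = 0xF; 0x0 ⊕ 0xF = 0xF.

C[1] = 0x4, C[2] = 0x1, C[3] = 0xF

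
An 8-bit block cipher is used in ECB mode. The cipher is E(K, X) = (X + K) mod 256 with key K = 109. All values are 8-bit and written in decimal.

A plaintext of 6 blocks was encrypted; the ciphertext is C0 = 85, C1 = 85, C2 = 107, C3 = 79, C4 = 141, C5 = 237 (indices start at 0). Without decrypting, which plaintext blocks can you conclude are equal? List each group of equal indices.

ECB encrypts each block independently with the same key, so equal ciphertext blocks imply equal plaintext blocks.
C0 = C1 = 85, so P0 = P1.

P0 = P1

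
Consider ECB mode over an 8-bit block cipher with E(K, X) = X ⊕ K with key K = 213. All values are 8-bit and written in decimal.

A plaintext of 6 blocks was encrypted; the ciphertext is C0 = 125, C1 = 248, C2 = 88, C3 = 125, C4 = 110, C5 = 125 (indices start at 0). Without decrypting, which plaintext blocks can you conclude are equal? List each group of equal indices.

P0 = P3 = P5

ECB encrypts each block independently with the same key, so equal ciphertext blocks imply equal plaintext blocks.
C0 = C3 = C5 = 125, so P0 = P3 = P5.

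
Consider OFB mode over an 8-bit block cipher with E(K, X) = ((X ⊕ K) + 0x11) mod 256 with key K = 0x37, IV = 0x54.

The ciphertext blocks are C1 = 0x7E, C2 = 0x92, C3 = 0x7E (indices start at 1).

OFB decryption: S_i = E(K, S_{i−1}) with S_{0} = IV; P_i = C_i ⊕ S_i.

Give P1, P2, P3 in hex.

P1 = 0x0A, P2 = 0xC6, P3 = 0x0A

P1: S = E(K, 0x54) = 0x74; 0x7E ⊕ 0x74 = 0x0A.
P2: S = E(K, 0x74) = 0x54; 0x92 ⊕ 0x54 = 0xC6.
P3: S = E(K, 0x54) = 0x74; 0x7E ⊕ 0x74 = 0x0A.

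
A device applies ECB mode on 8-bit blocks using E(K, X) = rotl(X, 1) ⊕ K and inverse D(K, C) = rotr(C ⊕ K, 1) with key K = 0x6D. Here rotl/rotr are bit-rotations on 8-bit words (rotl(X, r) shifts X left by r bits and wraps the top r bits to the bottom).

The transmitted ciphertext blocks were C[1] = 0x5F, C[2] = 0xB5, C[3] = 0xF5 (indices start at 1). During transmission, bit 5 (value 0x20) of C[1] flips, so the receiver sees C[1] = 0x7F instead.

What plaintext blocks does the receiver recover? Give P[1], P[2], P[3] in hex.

P[1] = 0x09, P[2] = 0x6C, P[3] = 0x4C

ECB decryption: P_i = D(K, C_i).
Only C[1] changed, to 0x7F. In ECB, a change in C_i affects only P_i. Decrypting the received ciphertext:
P[1]: D(K, 0x7F) = 0x09.
P[2]: D(K, 0xB5) = 0x6C.
P[3]: D(K, 0xF5) = 0x4C.
Blocks that differ from the original plaintext: P[1].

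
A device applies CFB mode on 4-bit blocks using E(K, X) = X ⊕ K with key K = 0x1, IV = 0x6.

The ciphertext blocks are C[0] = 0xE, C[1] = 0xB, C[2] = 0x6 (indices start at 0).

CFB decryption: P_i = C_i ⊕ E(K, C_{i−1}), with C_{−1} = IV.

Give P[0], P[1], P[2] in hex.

P[0] = 0x9, P[1] = 0x4, P[2] = 0xC

P[0]: E(K, 0x6) = 0x7; 0xE ⊕ 0x7 = 0x9.
P[1]: E(K, 0xE) = 0xF; 0xB ⊕ 0xF = 0x4.
P[2]: E(K, 0xB) = 0xA; 0x6 ⊕ 0xA = 0xC.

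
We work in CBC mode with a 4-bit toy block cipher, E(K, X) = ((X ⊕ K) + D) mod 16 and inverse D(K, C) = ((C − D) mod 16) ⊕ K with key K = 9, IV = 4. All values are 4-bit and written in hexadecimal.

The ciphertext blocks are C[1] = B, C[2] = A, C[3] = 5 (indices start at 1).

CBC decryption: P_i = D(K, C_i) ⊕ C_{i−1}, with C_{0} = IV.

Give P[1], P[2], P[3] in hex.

P[1] = 3, P[2] = F, P[3] = B

P[1]: D(K, B) = 7; 7 ⊕ 4 = 3.
P[2]: D(K, A) = 4; 4 ⊕ B = F.
P[3]: D(K, 5) = 1; 1 ⊕ A = B.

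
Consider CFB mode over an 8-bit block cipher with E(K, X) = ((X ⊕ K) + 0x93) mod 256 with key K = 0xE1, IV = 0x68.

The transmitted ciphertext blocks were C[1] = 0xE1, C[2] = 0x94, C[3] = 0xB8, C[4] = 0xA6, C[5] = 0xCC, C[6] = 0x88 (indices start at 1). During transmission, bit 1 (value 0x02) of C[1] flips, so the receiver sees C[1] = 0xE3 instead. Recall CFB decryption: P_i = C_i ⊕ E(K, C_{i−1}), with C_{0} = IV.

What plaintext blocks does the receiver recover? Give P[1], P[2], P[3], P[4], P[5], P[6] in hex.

Only C[1] changed, to 0xE3. In CFB, a change in C_i flips the same bit in P_i and garbles P_{i+1}. Decrypting the received ciphertext:
P[1]: E(K, 0x68) = 0x1C; 0xE3 ⊕ 0x1C = 0xFF.
P[2]: E(K, 0xE3) = 0x95; 0x94 ⊕ 0x95 = 0x01.
P[3]: E(K, 0x94) = 0x08; 0xB8 ⊕ 0x08 = 0xB0.
P[4]: E(K, 0xB8) = 0xEC; 0xA6 ⊕ 0xEC = 0x4A.
P[5]: E(K, 0xA6) = 0xDA; 0xCC ⊕ 0xDA = 0x16.
P[6]: E(K, 0xCC) = 0xC0; 0x88 ⊕ 0xC0 = 0x48.
Blocks that differ from the original plaintext: P[1], P[2].

P[1] = 0xFF, P[2] = 0x01, P[3] = 0xB0, P[4] = 0x4A, P[5] = 0x16, P[6] = 0x48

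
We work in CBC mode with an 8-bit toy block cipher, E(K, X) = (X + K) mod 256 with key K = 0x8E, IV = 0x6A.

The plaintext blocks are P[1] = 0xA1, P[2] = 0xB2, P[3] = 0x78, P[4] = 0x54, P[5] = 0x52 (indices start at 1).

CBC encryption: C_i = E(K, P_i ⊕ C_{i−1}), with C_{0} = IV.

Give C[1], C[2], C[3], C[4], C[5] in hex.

C[1] = 0x59, C[2] = 0x79, C[3] = 0x8F, C[4] = 0x69, C[5] = 0xC9

C[1]: P[1] ⊕ 0x6A = 0xCB; E(K, 0xCB) = 0x59.
C[2]: P[2] ⊕ 0x59 = 0xEB; E(K, 0xEB) = 0x79.
C[3]: P[3] ⊕ 0x79 = 0x01; E(K, 0x01) = 0x8F.
C[4]: P[4] ⊕ 0x8F = 0xDB; E(K, 0xDB) = 0x69.
C[5]: P[5] ⊕ 0x69 = 0x3B; E(K, 0x3B) = 0xC9.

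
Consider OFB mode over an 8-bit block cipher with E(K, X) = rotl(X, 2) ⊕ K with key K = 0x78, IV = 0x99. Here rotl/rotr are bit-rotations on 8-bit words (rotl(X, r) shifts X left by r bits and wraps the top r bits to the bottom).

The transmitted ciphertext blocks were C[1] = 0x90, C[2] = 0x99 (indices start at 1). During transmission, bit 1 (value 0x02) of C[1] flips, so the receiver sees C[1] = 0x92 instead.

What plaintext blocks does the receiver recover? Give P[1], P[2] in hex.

P[1] = 0x8C, P[2] = 0x99

OFB decryption: S_i = E(K, S_{i−1}) with S_{0} = IV; P_i = C_i ⊕ S_i.
Only C[1] changed, to 0x92. In OFB, a change in C_i flips the same bit in P_i only; the keystream is unaffected. Decrypting the received ciphertext:
P[1]: S = E(K, 0x99) = 0x1E; 0x92 ⊕ 0x1E = 0x8C.
P[2]: S = E(K, 0x1E) = 0x00; 0x99 ⊕ 0x00 = 0x99.
Blocks that differ from the original plaintext: P[1].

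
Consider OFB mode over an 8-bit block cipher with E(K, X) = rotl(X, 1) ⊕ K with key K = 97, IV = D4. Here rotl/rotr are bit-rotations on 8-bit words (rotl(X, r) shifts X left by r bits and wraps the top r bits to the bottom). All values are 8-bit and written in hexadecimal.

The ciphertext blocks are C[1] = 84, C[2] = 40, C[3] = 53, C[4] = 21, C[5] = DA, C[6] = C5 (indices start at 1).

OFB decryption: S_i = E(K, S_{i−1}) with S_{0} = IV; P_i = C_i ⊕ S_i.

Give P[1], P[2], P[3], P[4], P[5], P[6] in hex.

P[1] = BA, P[2] = AB, P[3] = 13, P[4] = 36, P[5] = 63, P[6] = 21

P[1]: S = E(K, D4) = 3E; 84 ⊕ 3E = BA.
P[2]: S = E(K, 3E) = EB; 40 ⊕ EB = AB.
P[3]: S = E(K, EB) = 40; 53 ⊕ 40 = 13.
P[4]: S = E(K, 40) = 17; 21 ⊕ 17 = 36.
P[5]: S = E(K, 17) = B9; DA ⊕ B9 = 63.
P[6]: S = E(K, B9) = E4; C5 ⊕ E4 = 21.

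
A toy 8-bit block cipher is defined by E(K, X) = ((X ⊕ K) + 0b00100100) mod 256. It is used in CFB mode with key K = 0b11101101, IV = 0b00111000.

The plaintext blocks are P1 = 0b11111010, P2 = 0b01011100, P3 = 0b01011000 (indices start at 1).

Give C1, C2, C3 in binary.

C1 = 0b00000011, C2 = 0b01001110, C3 = 0b10011111

CFB encryption: C_i = P_i ⊕ E(K, C_{i−1}), with C_{0} = IV.
C1: E(K, 0b00111000) = 0b11111001; 0b11111010 ⊕ 0b11111001 = 0b00000011.
C2: E(K, 0b00000011) = 0b00010010; 0b01011100 ⊕ 0b00010010 = 0b01001110.
C3: E(K, 0b01001110) = 0b11000111; 0b01011000 ⊕ 0b11000111 = 0b10011111.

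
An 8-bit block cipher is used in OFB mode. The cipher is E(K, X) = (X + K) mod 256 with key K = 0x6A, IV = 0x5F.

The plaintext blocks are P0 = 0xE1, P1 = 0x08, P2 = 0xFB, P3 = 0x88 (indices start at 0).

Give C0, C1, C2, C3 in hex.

C0 = 0x28, C1 = 0x3B, C2 = 0x66, C3 = 0x8F

OFB encryption: S_i = E(K, S_{i−1}) with S_{−1} = IV; C_i = P_i ⊕ S_i.
C0: S = E(K, 0x5F) = 0xC9; 0xE1 ⊕ 0xC9 = 0x28.
C1: S = E(K, 0xC9) = 0x33; 0x08 ⊕ 0x33 = 0x3B.
C2: S = E(K, 0x33) = 0x9D; 0xFB ⊕ 0x9D = 0x66.
C3: S = E(K, 0x9D) = 0x07; 0x88 ⊕ 0x07 = 0x8F.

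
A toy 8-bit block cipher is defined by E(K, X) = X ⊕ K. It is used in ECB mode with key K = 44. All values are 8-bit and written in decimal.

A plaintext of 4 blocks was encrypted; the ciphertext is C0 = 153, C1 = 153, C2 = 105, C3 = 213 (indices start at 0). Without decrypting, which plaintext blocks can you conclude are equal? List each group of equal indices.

P0 = P1

ECB encrypts each block independently with the same key, so equal ciphertext blocks imply equal plaintext blocks.
C0 = C1 = 153, so P0 = P1.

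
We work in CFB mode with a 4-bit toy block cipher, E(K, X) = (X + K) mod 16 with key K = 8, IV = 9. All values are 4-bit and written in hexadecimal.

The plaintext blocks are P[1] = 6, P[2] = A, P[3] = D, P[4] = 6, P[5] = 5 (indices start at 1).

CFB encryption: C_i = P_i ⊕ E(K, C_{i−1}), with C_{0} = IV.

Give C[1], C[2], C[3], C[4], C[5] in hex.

C[1]: E(K, 9) = 1; 6 ⊕ 1 = 7.
C[2]: E(K, 7) = F; A ⊕ F = 5.
C[3]: E(K, 5) = D; D ⊕ D = 0.
C[4]: E(K, 0) = 8; 6 ⊕ 8 = E.
C[5]: E(K, E) = 6; 5 ⊕ 6 = 3.

C[1] = 7, C[2] = 5, C[3] = 0, C[4] = E, C[5] = 3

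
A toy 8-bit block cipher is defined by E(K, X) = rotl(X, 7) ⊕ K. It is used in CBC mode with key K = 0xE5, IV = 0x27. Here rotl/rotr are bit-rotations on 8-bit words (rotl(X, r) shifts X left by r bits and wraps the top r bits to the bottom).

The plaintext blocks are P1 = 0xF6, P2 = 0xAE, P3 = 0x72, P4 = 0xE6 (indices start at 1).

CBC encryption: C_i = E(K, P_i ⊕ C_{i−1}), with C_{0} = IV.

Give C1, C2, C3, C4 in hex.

C1: P1 ⊕ 0x27 = 0xD1; E(K, 0xD1) = 0x0D.
C2: P2 ⊕ 0x0D = 0xA3; E(K, 0xA3) = 0x34.
C3: P3 ⊕ 0x34 = 0x46; E(K, 0x46) = 0xC6.
C4: P4 ⊕ 0xC6 = 0x20; E(K, 0x20) = 0xF5.

C1 = 0x0D, C2 = 0x34, C3 = 0xC6, C4 = 0xF5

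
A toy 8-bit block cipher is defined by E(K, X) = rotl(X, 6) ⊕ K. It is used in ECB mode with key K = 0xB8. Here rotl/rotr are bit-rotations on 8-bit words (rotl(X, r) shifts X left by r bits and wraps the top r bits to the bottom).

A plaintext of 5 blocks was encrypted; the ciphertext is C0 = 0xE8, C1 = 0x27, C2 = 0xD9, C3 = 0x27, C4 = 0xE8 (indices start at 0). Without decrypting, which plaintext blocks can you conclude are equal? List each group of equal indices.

ECB encrypts each block independently with the same key, so equal ciphertext blocks imply equal plaintext blocks.
C0 = C4 = 0xE8, so P0 = P4.
C1 = C3 = 0x27, so P1 = P3.

P0 = P4; P1 = P3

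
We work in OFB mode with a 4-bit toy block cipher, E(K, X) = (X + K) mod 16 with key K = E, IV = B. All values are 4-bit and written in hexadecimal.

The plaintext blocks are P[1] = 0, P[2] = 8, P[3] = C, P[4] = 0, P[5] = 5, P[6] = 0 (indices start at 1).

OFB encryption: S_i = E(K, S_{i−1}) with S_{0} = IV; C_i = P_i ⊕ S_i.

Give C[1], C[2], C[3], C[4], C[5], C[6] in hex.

C[1]: S = E(K, B) = 9; 0 ⊕ 9 = 9.
C[2]: S = E(K, 9) = 7; 8 ⊕ 7 = F.
C[3]: S = E(K, 7) = 5; C ⊕ 5 = 9.
C[4]: S = E(K, 5) = 3; 0 ⊕ 3 = 3.
C[5]: S = E(K, 3) = 1; 5 ⊕ 1 = 4.
C[6]: S = E(K, 1) = F; 0 ⊕ F = F.

C[1] = 9, C[2] = F, C[3] = 9, C[4] = 3, C[5] = 4, C[6] = F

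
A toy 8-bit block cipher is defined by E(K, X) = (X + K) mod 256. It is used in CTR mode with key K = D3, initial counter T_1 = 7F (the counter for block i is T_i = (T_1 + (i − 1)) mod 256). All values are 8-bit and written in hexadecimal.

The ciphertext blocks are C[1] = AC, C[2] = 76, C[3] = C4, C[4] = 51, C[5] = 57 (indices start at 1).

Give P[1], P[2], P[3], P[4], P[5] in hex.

CTR decryption: S_i = E(K, T_i) where T_i is the counter for block i; P_i = C_i ⊕ S_i.
P[1]: T = 7F, S = E(K, T) = 52; AC ⊕ 52 = FE.
P[2]: T = 80, S = E(K, T) = 53; 76 ⊕ 53 = 25.
P[3]: T = 81, S = E(K, T) = 54; C4 ⊕ 54 = 90.
P[4]: T = 82, S = E(K, T) = 55; 51 ⊕ 55 = 04.
P[5]: T = 83, S = E(K, T) = 56; 57 ⊕ 56 = 01.

P[1] = FE, P[2] = 25, P[3] = 90, P[4] = 04, P[5] = 01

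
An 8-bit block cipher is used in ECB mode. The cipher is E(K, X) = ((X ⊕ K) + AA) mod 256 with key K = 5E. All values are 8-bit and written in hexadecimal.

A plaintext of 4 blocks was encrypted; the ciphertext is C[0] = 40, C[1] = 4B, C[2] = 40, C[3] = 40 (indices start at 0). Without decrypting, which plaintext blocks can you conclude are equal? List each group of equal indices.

P[0] = P[2] = P[3]

ECB encrypts each block independently with the same key, so equal ciphertext blocks imply equal plaintext blocks.
C[0] = C[2] = C[3] = 40, so P[0] = P[2] = P[3].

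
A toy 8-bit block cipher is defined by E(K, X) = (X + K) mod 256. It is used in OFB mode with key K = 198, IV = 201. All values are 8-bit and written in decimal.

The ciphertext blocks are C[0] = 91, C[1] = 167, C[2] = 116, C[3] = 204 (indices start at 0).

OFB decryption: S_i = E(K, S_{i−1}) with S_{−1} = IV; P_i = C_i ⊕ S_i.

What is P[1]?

P[1] = 242

P[0]: S = E(K, 201) = 143; 91 ⊕ 143 = 212.
P[1]: S = E(K, 143) = 85; 167 ⊕ 85 = 242.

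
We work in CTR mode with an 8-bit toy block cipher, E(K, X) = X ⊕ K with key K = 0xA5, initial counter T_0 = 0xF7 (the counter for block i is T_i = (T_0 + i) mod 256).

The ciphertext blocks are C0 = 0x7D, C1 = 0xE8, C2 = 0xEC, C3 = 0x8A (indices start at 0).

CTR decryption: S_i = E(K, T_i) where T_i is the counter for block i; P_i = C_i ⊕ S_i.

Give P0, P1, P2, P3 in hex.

P0: T = 0xF7, S = E(K, T) = 0x52; 0x7D ⊕ 0x52 = 0x2F.
P1: T = 0xF8, S = E(K, T) = 0x5D; 0xE8 ⊕ 0x5D = 0xB5.
P2: T = 0xF9, S = E(K, T) = 0x5C; 0xEC ⊕ 0x5C = 0xB0.
P3: T = 0xFA, S = E(K, T) = 0x5F; 0x8A ⊕ 0x5F = 0xD5.

P0 = 0x2F, P1 = 0xB5, P2 = 0xB0, P3 = 0xD5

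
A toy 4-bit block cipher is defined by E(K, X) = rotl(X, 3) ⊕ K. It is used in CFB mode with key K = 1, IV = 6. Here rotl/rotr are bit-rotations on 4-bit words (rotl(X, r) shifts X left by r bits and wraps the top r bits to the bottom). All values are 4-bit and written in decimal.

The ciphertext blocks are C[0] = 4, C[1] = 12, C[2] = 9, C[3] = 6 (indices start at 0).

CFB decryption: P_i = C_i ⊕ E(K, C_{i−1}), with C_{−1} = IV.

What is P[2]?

P[2] = 14

P[2]: E(K, 12) = 7; 9 ⊕ 7 = 14.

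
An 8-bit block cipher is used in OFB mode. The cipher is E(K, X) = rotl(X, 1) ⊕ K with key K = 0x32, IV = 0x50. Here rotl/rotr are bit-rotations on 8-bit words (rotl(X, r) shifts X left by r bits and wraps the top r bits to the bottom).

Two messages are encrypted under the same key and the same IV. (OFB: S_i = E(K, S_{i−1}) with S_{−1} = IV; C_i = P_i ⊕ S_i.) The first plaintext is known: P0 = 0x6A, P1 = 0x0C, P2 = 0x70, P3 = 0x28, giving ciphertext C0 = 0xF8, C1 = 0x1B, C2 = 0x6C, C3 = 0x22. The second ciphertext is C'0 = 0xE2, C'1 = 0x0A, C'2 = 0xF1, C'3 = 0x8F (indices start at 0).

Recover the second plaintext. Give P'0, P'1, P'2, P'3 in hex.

P'0 = 0x70, P'1 = 0x1D, P'2 = 0xED, P'3 = 0x85

In OFB with a reused IV, both messages share the same keystream S_i, so C_i ⊕ C'_i = P_i ⊕ P'_i and thus P'_i = P_i ⊕ C_i ⊕ C'_i.
P'0: 0x6A ⊕ 0xF8 ⊕ 0xE2 = 0x70.
P'1: 0x0C ⊕ 0x1B ⊕ 0x0A = 0x1D.
P'2: 0x70 ⊕ 0x6C ⊕ 0xF1 = 0xED.
P'3: 0x28 ⊕ 0x22 ⊕ 0x8F = 0x85.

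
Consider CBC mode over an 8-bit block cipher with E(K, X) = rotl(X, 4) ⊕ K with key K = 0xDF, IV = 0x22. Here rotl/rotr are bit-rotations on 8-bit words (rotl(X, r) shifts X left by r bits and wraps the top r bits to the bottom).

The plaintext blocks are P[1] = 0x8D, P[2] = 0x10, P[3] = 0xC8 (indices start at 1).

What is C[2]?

C[2] = 0x8C

CBC encryption: C_i = E(K, P_i ⊕ C_{i−1}), with C_{0} = IV.
C[1]: P[1] ⊕ 0x22 = 0xAF; E(K, 0xAF) = 0x25.
C[2]: P[2] ⊕ 0x25 = 0x35; E(K, 0x35) = 0x8C.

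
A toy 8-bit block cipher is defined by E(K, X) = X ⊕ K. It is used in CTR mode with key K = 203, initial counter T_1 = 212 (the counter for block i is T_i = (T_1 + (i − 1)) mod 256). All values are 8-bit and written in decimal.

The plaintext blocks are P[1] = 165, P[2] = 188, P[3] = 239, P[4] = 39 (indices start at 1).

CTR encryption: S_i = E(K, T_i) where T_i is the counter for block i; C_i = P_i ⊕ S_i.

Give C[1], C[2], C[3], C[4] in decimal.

C[1]: T = 212, S = E(K, T) = 31; 165 ⊕ 31 = 186.
C[2]: T = 213, S = E(K, T) = 30; 188 ⊕ 30 = 162.
C[3]: T = 214, S = E(K, T) = 29; 239 ⊕ 29 = 242.
C[4]: T = 215, S = E(K, T) = 28; 39 ⊕ 28 = 59.

C[1] = 186, C[2] = 162, C[3] = 242, C[4] = 59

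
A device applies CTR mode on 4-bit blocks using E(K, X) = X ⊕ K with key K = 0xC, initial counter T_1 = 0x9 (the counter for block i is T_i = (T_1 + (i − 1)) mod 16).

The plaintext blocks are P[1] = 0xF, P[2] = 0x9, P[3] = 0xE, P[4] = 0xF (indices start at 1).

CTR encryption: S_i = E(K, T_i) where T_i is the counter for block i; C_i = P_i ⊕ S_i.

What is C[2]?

C[2] = 0xF

C[1]: T = 0x9, S = E(K, T) = 0x5; 0xF ⊕ 0x5 = 0xA.
C[2]: T = 0xA, S = E(K, T) = 0x6; 0x9 ⊕ 0x6 = 0xF.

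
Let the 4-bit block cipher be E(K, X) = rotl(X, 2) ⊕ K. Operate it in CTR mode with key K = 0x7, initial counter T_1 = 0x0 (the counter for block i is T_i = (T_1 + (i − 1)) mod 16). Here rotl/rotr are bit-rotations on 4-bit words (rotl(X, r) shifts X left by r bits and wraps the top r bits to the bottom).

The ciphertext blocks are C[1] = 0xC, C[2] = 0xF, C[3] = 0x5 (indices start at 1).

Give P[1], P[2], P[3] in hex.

CTR decryption: S_i = E(K, T_i) where T_i is the counter for block i; P_i = C_i ⊕ S_i.
P[1]: T = 0x0, S = E(K, T) = 0x7; 0xC ⊕ 0x7 = 0xB.
P[2]: T = 0x1, S = E(K, T) = 0x3; 0xF ⊕ 0x3 = 0xC.
P[3]: T = 0x2, S = E(K, T) = 0xF; 0x5 ⊕ 0xF = 0xA.

P[1] = 0xB, P[2] = 0xC, P[3] = 0xA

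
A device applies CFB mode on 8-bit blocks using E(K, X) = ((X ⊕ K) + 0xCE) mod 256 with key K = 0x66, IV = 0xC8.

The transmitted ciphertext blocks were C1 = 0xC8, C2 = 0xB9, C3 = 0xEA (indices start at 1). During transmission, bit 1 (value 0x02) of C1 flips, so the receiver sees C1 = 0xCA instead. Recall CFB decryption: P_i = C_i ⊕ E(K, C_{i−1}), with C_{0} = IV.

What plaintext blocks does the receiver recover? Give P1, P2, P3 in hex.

P1 = 0xB6, P2 = 0xC3, P3 = 0x47

Only C1 changed, to 0xCA. In CFB, a change in C_i flips the same bit in P_i and garbles P_{i+1}. Decrypting the received ciphertext:
P1: E(K, 0xC8) = 0x7C; 0xCA ⊕ 0x7C = 0xB6.
P2: E(K, 0xCA) = 0x7A; 0xB9 ⊕ 0x7A = 0xC3.
P3: E(K, 0xB9) = 0xAD; 0xEA ⊕ 0xAD = 0x47.
Blocks that differ from the original plaintext: P1, P2.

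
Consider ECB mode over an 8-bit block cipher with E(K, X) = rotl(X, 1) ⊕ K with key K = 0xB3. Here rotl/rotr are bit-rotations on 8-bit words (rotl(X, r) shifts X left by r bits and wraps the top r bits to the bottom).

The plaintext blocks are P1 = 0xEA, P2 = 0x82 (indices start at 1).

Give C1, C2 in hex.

C1 = 0x66, C2 = 0xB6

ECB encryption: C_i = E(K, P_i).
C1: E(K, 0xEA) = 0x66.
C2: E(K, 0x82) = 0xB6.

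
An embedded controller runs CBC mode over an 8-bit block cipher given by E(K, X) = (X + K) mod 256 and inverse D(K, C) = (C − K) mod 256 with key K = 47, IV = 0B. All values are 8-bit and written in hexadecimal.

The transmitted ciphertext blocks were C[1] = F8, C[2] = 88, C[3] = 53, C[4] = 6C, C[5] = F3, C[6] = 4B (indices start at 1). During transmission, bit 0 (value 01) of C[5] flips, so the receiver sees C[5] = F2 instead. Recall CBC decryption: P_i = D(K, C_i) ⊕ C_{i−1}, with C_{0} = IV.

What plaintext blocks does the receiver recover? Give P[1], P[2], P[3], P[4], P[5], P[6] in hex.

P[1] = BA, P[2] = B9, P[3] = 84, P[4] = 76, P[5] = C7, P[6] = F6

Only C[5] changed, to F2. In CBC, a change in C_i garbles P_i and flips the same bit in P_{i+1}. Decrypting the received ciphertext:
P[1]: D(K, F8) = B1; B1 ⊕ 0B = BA.
P[2]: D(K, 88) = 41; 41 ⊕ F8 = B9.
P[3]: D(K, 53) = 0C; 0C ⊕ 88 = 84.
P[4]: D(K, 6C) = 25; 25 ⊕ 53 = 76.
P[5]: D(K, F2) = AB; AB ⊕ 6C = C7.
P[6]: D(K, 4B) = 04; 04 ⊕ F2 = F6.
Blocks that differ from the original plaintext: P[5], P[6].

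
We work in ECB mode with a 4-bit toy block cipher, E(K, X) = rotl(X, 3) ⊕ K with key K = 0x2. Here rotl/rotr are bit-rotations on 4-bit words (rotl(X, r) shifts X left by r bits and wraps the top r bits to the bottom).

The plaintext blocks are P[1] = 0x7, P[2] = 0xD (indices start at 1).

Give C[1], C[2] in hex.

C[1] = 0x9, C[2] = 0xC

ECB encryption: C_i = E(K, P_i).
C[1]: E(K, 0x7) = 0x9.
C[2]: E(K, 0xD) = 0xC.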